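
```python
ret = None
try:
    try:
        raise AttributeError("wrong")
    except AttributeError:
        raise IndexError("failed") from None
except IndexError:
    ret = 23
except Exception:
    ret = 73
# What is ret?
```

Step-by-step execution trace:
1. Inner try raises AttributeError; inner `except AttributeError` catches it.
2. `raise IndexError(...) from None` raises IndexError (from None suppresses __context__, but the active exception is still IndexError).
3. Outer `except IndexError` matches → ret = 23.
4. `except Exception` is not reached.
Result: 23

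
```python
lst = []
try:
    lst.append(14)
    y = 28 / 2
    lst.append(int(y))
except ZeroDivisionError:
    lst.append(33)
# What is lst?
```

Step-by-step execution trace:
1. try: `lst.append(14)` → lst = [14].
2. `y = 28 / 2` → y = 14.0. No exception raised.
3. `lst.append(int(y))` → lst = [14, 14].
4. `except ZeroDivisionError` is skipped (no exception was raised).
Result: [14, 14]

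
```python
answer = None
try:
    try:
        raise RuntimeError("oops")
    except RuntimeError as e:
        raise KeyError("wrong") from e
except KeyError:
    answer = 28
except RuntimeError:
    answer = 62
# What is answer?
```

Step-by-step execution trace:
1. Inner try raises RuntimeError; inner `except RuntimeError as e` catches it.
2. `raise KeyError(...) from e` raises KeyError (RuntimeError is attached as __cause__, but only KeyError is active).
3. Outer `except KeyError` matches → answer = 28.
4. `except RuntimeError` is not reached.
Result: 28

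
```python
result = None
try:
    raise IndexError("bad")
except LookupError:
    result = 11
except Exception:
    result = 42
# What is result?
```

Step-by-step execution trace:
1. `raise IndexError(...)` raises IndexError.
2. `except LookupError` matches (IndexError is a subclass of LookupError) → result = 11.
3. `except Exception` is not reached.
Result: 11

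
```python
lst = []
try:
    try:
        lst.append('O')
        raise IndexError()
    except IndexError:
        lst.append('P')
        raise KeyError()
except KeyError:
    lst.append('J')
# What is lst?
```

Step-by-step execution trace:
1. Inner try: `lst.append('O')` → lst = ['O'].
2. `raise IndexError()` raises IndexError.
3. Inner `except IndexError` matches → `lst.append('P')` → lst = ['O', 'P'].
4. `raise KeyError()` raises KeyError; propagates to outer try.
5. Outer `except KeyError` matches → `lst.append('J')` → lst = ['O', 'P', 'J'].
Result: ['O', 'P', 'J']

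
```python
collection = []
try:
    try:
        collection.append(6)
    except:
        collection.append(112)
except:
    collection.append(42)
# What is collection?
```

Step-by-step execution trace:
1. Inner try: `collection.append(6)` → collection = [6]. No exception raised.
2. Inner `except` is skipped.
3. Inner try completes normally; outer `except` is skipped.
Result: [6]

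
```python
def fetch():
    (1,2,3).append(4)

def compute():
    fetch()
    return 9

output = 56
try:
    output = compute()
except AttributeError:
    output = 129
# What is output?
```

Step-by-step execution trace:
1. output starts at 56.
2. try: `compute()` calls `fetch()`.
3. `fetch()` evaluates `(1,2,3).append(4)`, which raises AttributeError; it propagates through compute (uncaught).
4. `return 9` in compute is not reached; the assignment to output does not complete.
5. `except AttributeError` matches → output = 129.
Result: 129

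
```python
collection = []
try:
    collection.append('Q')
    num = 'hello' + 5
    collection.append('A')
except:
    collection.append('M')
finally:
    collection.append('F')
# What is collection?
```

Step-by-step execution trace:
1. try: `collection.append('Q')` → collection = ['Q'].
2. `num = 'hello' + 5` raises TypeError; `collection.append('A')` is not reached.
3. bare `except` matches → `collection.append('M')` → collection = ['Q', 'M'].
4. finally always runs: `collection.append('F')` → collection = ['Q', 'M', 'F'].
Result: ['Q', 'M', 'F']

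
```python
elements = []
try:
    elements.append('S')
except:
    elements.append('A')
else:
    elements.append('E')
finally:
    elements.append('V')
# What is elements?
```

Step-by-step execution trace:
1. try: `elements.append('S')` → elements = ['S']. No exception raised.
2. `except` is skipped.
3. `else` runs: `elements.append('E')` → elements = ['S', 'E'].
4. `finally` always runs: `elements.append('V')` → elements = ['S', 'E', 'V'].
Result: ['S', 'E', 'V']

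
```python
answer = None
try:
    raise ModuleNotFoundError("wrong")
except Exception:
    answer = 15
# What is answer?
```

Step-by-step execution trace:
1. `raise ModuleNotFoundError(...)` raises ModuleNotFoundError.
2. `except Exception` matches (ModuleNotFoundError is a subclass of Exception) → answer = 15.
Result: 15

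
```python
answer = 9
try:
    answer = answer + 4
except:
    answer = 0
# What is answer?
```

Step-by-step execution trace:
1. answer starts at 9.
2. try: `answer = answer + 4` → answer = 13. No exception raised.
3. `except` is skipped.
Result: 13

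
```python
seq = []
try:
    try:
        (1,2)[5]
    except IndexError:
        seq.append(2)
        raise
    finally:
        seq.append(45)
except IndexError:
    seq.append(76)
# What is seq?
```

Step-by-step execution trace:
1. Inner try: `(1,2)[5]` raises IndexError.
2. Inner `except IndexError` matches → `seq.append(2)` → seq = [2].
3. bare `raise` re-raises IndexError.
4. Inner `finally` runs during unwinding: `seq.append(45)` → seq = [2, 45].
5. Outer `except IndexError` matches → `seq.append(76)` → seq = [2, 45, 76].
Result: [2, 45, 76]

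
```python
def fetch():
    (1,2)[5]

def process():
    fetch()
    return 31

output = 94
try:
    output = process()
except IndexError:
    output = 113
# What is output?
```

Step-by-step execution trace:
1. output starts at 94.
2. try: `process()` calls `fetch()`.
3. `fetch()` evaluates `(1,2)[5]`, which raises IndexError; it propagates through process (uncaught).
4. `return 31` in process is not reached; the assignment to output does not complete.
5. `except IndexError` matches → output = 113.
Result: 113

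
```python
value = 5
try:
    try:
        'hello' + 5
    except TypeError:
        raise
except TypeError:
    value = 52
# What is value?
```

Step-by-step execution trace:
1. Inner try: `'hello' + 5` raises TypeError.
2. Inner `except TypeError` matches; bare `raise` re-raises the same TypeError.
3. Outer `except TypeError` matches → value = 52.
Result: 52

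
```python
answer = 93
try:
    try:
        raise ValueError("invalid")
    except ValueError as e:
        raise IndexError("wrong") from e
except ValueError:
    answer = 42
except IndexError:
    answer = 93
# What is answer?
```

Step-by-step execution trace:
1. Inner try raises ValueError; inner `except ValueError as e` catches it.
2. `raise IndexError(...) from e` raises IndexError (ValueError is attached as __cause__, but only IndexError is active).
3. Outer `except ValueError` does not match IndexError; skipped.
4. Outer `except IndexError` matches → answer = 93.
Result: 93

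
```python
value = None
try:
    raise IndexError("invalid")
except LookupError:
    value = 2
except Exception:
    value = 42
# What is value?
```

Step-by-step execution trace:
1. `raise IndexError(...)` raises IndexError.
2. `except LookupError` matches (IndexError is a subclass of LookupError) → value = 2.
3. `except Exception` is not reached.
Result: 2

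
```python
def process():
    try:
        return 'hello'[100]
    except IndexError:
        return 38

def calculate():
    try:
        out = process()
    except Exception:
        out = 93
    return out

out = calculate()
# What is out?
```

Step-by-step execution trace:
1. `calculate()` calls `process()`.
2. In process: `'hello'[100]` raises IndexError; `except IndexError` catches it → returns 38.
3. In calculate: `out = process()` → out = 38. No exception reaches calculate.
4. `except Exception` is skipped; calculate returns 38.
5. out = 38.
Result: 38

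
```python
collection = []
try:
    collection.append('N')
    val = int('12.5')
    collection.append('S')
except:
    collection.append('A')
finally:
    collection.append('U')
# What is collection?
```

Step-by-step execution trace:
1. try: `collection.append('N')` → collection = ['N'].
2. `val = int('12.5')` raises ValueError; `collection.append('S')` is not reached.
3. bare `except` matches → `collection.append('A')` → collection = ['N', 'A'].
4. finally always runs: `collection.append('U')` → collection = ['N', 'A', 'U'].
Result: ['N', 'A', 'U']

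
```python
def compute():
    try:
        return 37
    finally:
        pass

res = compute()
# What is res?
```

Step-by-step execution trace:
1. `compute()` enters try: `return 37` sets pending return value 37.
2. Before returning, `finally: pass` runs (no effect).
3. compute() returns 37 → res = 37.
Result: 37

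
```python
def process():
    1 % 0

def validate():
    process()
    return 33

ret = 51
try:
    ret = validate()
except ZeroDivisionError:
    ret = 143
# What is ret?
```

Step-by-step execution trace:
1. ret starts at 51.
2. try: `validate()` calls `process()`.
3. `process()` evaluates `1 % 0`, which raises ZeroDivisionError; it propagates through validate (uncaught).
4. `return 33` in validate is not reached; the assignment to ret does not complete.
5. `except ZeroDivisionError` matches → ret = 143.
Result: 143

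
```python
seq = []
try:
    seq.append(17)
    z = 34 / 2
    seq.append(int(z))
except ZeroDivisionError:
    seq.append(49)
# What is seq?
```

Step-by-step execution trace:
1. try: `seq.append(17)` → seq = [17].
2. `z = 34 / 2` → z = 17.0. No exception raised.
3. `seq.append(int(z))` → seq = [17, 17].
4. `except ZeroDivisionError` is skipped (no exception was raised).
Result: [17, 17]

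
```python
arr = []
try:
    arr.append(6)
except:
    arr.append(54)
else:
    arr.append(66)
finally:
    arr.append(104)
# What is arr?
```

Step-by-step execution trace:
1. try: `arr.append(6)` → arr = [6]. No exception raised.
2. `except` is skipped.
3. `else` runs: `arr.append(66)` → arr = [6, 66].
4. `finally` always runs: `arr.append(104)` → arr = [6, 66, 104].
Result: [6, 66, 104]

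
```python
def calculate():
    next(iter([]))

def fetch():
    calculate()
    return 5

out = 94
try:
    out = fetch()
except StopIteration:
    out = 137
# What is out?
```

Step-by-step execution trace:
1. out starts at 94.
2. try: `fetch()` calls `calculate()`.
3. `calculate()` evaluates `next(iter([]))`, which raises StopIteration; it propagates through fetch (uncaught).
4. `return 5` in fetch is not reached; the assignment to out does not complete.
5. `except StopIteration` matches → out = 137.
Result: 137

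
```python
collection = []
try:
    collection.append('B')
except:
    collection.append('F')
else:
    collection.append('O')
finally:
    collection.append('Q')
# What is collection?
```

Step-by-step execution trace:
1. try: `collection.append('B')` → collection = ['B']. No exception raised.
2. `except` is skipped.
3. `else` runs: `collection.append('O')` → collection = ['B', 'O'].
4. `finally` always runs: `collection.append('Q')` → collection = ['B', 'O', 'Q'].
Result: ['B', 'O', 'Q']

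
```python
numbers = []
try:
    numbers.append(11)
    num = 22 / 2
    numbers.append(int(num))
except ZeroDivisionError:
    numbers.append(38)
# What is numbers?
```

Step-by-step execution trace:
1. try: `numbers.append(11)` → numbers = [11].
2. `num = 22 / 2` → num = 11.0. No exception raised.
3. `numbers.append(int(num))` → numbers = [11, 11].
4. `except ZeroDivisionError` is skipped (no exception was raised).
Result: [11, 11]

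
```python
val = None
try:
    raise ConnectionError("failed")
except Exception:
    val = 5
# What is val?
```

Step-by-step execution trace:
1. `raise ConnectionError(...)` raises ConnectionError.
2. `except Exception` matches (ConnectionError is a subclass of Exception) → val = 5.
Result: 5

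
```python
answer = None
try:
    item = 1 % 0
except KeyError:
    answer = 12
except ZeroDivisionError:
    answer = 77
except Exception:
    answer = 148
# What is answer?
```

Step-by-step execution trace:
1. `item = 1 % 0` raises ZeroDivisionError.
2. `except KeyError` does not match ZeroDivisionError; skipped.
3. `except ZeroDivisionError` matches → answer = 77.
4. Remaining except clauses are skipped.
Result: 77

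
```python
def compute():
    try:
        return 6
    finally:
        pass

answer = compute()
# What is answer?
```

Step-by-step execution trace:
1. `compute()` enters try: `return 6` sets pending return value 6.
2. Before returning, `finally: pass` runs (no effect).
3. compute() returns 6 → answer = 6.
Result: 6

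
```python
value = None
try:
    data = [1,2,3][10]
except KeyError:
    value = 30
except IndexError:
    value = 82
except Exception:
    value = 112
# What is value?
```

Step-by-step execution trace:
1. `data = [1,2,3][10]` raises IndexError.
2. `except KeyError` does not match IndexError; skipped.
3. `except IndexError` matches → value = 82.
4. Remaining except clauses are skipped.
Result: 82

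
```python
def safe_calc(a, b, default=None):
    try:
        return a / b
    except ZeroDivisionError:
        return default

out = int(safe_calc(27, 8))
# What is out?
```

Step-by-step execution trace:
1. `safe_calc(27, 8)` enters try: `return 27 / 8` → returns 3.375. No exception raised.
2. `except ZeroDivisionError` is skipped.
3. `int(3.375)` → 3 → out = 3.
Result: 3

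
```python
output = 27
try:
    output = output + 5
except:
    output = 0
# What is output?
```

Step-by-step execution trace:
1. output starts at 27.
2. try: `output = output + 5` → output = 32. No exception raised.
3. `except` is skipped.
Result: 32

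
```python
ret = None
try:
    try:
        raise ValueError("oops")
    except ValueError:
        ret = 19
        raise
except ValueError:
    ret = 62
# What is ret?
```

Step-by-step execution trace:
1. Inner try: `raise ValueError("oops")` raises ValueError.
2. Inner `except ValueError` matches → ret = 19.
3. bare `raise` re-raises the same ValueError.
4. Outer `except ValueError` matches → ret = 62.
Result: 62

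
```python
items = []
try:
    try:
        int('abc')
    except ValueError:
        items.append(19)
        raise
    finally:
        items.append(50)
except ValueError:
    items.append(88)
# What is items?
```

Step-by-step execution trace:
1. Inner try: `int('abc')` raises ValueError.
2. Inner `except ValueError` matches → `items.append(19)` → items = [19].
3. bare `raise` re-raises ValueError.
4. Inner `finally` runs during unwinding: `items.append(50)` → items = [19, 50].
5. Outer `except ValueError` matches → `items.append(88)` → items = [19, 50, 88].
Result: [19, 50, 88]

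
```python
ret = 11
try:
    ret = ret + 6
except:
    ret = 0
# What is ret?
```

Step-by-step execution trace:
1. ret starts at 11.
2. try: `ret = ret + 6` → ret = 17. No exception raised.
3. `except` is skipped.
Result: 17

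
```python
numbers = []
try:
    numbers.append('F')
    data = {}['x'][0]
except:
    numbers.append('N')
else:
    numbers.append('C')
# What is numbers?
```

Step-by-step execution trace:
1. try: `numbers.append('F')` → numbers = ['F'].
2. `data = {}['x'][0]` raises KeyError.
3. bare `except` matches → `numbers.append('N')` → numbers = ['F', 'N'].
4. `else` is skipped (an exception was raised).
Result: ['F', 'N']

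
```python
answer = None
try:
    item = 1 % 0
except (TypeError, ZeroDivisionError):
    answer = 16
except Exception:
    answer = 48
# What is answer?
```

Step-by-step execution trace:
1. `item = 1 % 0` raises ZeroDivisionError.
2. `except (TypeError, ZeroDivisionError)` matches (ZeroDivisionError is in the tuple) → answer = 16.
3. `except Exception` is not reached.
Result: 16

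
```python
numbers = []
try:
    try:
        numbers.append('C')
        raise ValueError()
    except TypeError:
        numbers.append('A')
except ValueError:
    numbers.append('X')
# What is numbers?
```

Step-by-step execution trace:
1. Inner try: `numbers.append('C')` → numbers = ['C'].
2. `raise ValueError()` raises ValueError.
3. Inner `except TypeError` does not match ValueError; exception propagates to outer try.
4. Outer `except ValueError` matches → `numbers.append('X')` → numbers = ['C', 'X'].
Result: ['C', 'X']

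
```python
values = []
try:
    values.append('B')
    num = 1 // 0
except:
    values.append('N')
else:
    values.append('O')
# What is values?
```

Step-by-step execution trace:
1. try: `values.append('B')` → values = ['B'].
2. `num = 1 // 0` raises ZeroDivisionError.
3. bare `except` matches → `values.append('N')` → values = ['B', 'N'].
4. `else` is skipped (an exception was raised).
Result: ['B', 'N']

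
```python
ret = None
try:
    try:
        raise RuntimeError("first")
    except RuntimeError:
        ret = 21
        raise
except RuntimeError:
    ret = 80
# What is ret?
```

Step-by-step execution trace:
1. Inner try: `raise RuntimeError("first")` raises RuntimeError.
2. Inner `except RuntimeError` matches → ret = 21.
3. bare `raise` re-raises the same RuntimeError.
4. Outer `except RuntimeError` matches → ret = 80.
Result: 80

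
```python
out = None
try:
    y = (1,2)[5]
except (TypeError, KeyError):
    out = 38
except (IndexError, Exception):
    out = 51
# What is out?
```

Step-by-step execution trace:
1. `y = (1,2)[5]` raises IndexError.
2. `except (TypeError, KeyError)` does not match IndexError; skipped.
3. `except (IndexError, Exception)` matches (IndexError is in the tuple) → out = 51.
Result: 51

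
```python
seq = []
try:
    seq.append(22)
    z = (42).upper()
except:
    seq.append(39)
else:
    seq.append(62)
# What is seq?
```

Step-by-step execution trace:
1. try: `seq.append(22)` → seq = [22].
2. `z = (42).upper()` raises AttributeError.
3. bare `except` matches → `seq.append(39)` → seq = [22, 39].
4. `else` is skipped (an exception was raised).
Result: [22, 39]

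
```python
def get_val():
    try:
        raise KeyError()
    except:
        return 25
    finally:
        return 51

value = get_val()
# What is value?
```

Step-by-step execution trace:
1. `get_val()` enters try: `raise KeyError()` raises KeyError.
2. bare `except` matches → `return 25` sets pending return value 25.
3. Before returning, `finally: return 51` runs and overrides the pending return.
4. get_val() returns 51 → value = 51.
Result: 51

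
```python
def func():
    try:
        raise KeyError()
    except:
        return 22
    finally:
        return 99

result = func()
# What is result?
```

Step-by-step execution trace:
1. `func()` enters try: `raise KeyError()` raises KeyError.
2. bare `except` matches → `return 22` sets pending return value 22.
3. Before returning, `finally: return 99` runs and overrides the pending return.
4. func() returns 99 → result = 99.
Result: 99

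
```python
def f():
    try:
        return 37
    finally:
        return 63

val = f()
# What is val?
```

Step-by-step execution trace:
1. `f()` enters try: `return 37` sets pending return value 37.
2. Before returning, `finally: return 63` runs and overrides the pending return.
3. f() returns 63 → val = 63.
Result: 63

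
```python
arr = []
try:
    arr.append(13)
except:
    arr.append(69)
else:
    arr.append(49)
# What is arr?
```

Step-by-step execution trace:
1. try: `arr.append(13)` → arr = [13]. No exception raised.
2. `except` is skipped.
3. `else` runs (try completed without exception): `arr.append(49)` → arr = [13, 49].
Result: [13, 49]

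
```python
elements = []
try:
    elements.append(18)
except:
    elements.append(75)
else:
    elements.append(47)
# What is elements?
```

Step-by-step execution trace:
1. try: `elements.append(18)` → elements = [18]. No exception raised.
2. `except` is skipped.
3. `else` runs (try completed without exception): `elements.append(47)` → elements = [18, 47].
Result: [18, 47]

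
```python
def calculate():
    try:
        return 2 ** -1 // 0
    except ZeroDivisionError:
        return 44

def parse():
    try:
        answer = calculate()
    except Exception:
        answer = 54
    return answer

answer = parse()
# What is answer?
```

Step-by-step execution trace:
1. `parse()` calls `calculate()`.
2. In calculate: `2 ** -1 // 0` raises ZeroDivisionError; `except ZeroDivisionError` catches it → returns 44.
3. In parse: `answer = calculate()` → answer = 44. No exception reaches parse.
4. `except Exception` is skipped; parse returns 44.
5. answer = 44.
Result: 44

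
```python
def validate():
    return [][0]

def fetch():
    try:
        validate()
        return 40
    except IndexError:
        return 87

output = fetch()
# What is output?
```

Step-by-step execution trace:
1. `fetch()` calls `validate()`.
2. `validate()` evaluates `[][0]`, which raises IndexError; it propagates to the caller.
3. `return 40` is not reached.
4. `except IndexError` in fetch matches → returns 87.
5. output = 87.
Result: 87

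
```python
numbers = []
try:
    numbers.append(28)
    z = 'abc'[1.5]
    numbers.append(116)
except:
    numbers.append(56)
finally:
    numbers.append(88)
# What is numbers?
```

Step-by-step execution trace:
1. try: `numbers.append(28)` → numbers = [28].
2. `z = 'abc'[1.5]` raises TypeError; `numbers.append(116)` is not reached.
3. bare `except` matches → `numbers.append(56)` → numbers = [28, 56].
4. finally always runs: `numbers.append(88)` → numbers = [28, 56, 88].
Result: [28, 56, 88]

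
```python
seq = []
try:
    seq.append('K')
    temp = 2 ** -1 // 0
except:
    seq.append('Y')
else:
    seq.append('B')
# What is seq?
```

Step-by-step execution trace:
1. try: `seq.append('K')` → seq = ['K'].
2. `temp = 2 ** -1 // 0` raises ZeroDivisionError.
3. bare `except` matches → `seq.append('Y')` → seq = ['K', 'Y'].
4. `else` is skipped (an exception was raised).
Result: ['K', 'Y']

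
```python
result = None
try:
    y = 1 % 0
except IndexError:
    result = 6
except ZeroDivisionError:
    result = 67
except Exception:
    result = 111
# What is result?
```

Step-by-step execution trace:
1. `y = 1 % 0` raises ZeroDivisionError.
2. `except IndexError` does not match ZeroDivisionError; skipped.
3. `except ZeroDivisionError` matches → result = 67.
4. Remaining except clauses are skipped.
Result: 67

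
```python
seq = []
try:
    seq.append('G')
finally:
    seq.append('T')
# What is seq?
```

Step-by-step execution trace:
1. try: `seq.append('G')` → seq = ['G'].
2. The try body completes without raising.
3. finally always runs: `seq.append('T')` → seq = ['G', 'T'].
Result: ['G', 'T']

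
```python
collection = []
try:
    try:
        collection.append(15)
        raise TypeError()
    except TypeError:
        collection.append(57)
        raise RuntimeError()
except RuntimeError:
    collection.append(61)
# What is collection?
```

Step-by-step execution trace:
1. Inner try: `collection.append(15)` → collection = [15].
2. `raise TypeError()` raises TypeError.
3. Inner `except TypeError` matches → `collection.append(57)` → collection = [15, 57].
4. `raise RuntimeError()` raises RuntimeError; propagates to outer try.
5. Outer `except RuntimeError` matches → `collection.append(61)` → collection = [15, 57, 61].
Result: [15, 57, 61]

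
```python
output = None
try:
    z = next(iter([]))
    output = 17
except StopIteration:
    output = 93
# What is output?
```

Step-by-step execution trace:
1. `z = next(iter([]))` raises StopIteration.
2. `output = 17` is not reached.
3. `except StopIteration` matches → output = 93.
Result: 93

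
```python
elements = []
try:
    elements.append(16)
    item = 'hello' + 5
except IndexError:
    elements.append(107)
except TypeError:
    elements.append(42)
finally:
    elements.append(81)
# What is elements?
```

Step-by-step execution trace:
1. try: `elements.append(16)` → elements = [16].
2. `item = 'hello' + 5` raises TypeError.
3. `except IndexError` does not match TypeError; skipped.
4. `except TypeError` matches → `elements.append(42)` → elements = [16, 42].
5. finally always runs: `elements.append(81)` → elements = [16, 42, 81].
Result: [16, 42, 81]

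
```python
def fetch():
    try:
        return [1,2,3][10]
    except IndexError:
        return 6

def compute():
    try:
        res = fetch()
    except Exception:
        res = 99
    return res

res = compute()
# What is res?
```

Step-by-step execution trace:
1. `compute()` calls `fetch()`.
2. In fetch: `[1,2,3][10]` raises IndexError; `except IndexError` catches it → returns 6.
3. In compute: `res = fetch()` → res = 6. No exception reaches compute.
4. `except Exception` is skipped; compute returns 6.
5. res = 6.
Result: 6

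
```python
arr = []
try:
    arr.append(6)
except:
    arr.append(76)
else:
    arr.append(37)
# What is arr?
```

Step-by-step execution trace:
1. try: `arr.append(6)` → arr = [6]. No exception raised.
2. `except` is skipped.
3. `else` runs (try completed without exception): `arr.append(37)` → arr = [6, 37].
Result: [6, 37]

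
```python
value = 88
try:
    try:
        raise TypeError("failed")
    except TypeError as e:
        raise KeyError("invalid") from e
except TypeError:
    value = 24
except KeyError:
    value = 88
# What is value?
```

Step-by-step execution trace:
1. Inner try raises TypeError; inner `except TypeError as e` catches it.
2. `raise KeyError(...) from e` raises KeyError (TypeError is attached as __cause__, but only KeyError is active).
3. Outer `except TypeError` does not match KeyError; skipped.
4. Outer `except KeyError` matches → value = 88.
Result: 88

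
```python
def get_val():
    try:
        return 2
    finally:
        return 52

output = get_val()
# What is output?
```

Step-by-step execution trace:
1. `get_val()` enters try: `return 2` sets pending return value 2.
2. Before returning, `finally: return 52` runs and overrides the pending return.
3. get_val() returns 52 → output = 52.
Result: 52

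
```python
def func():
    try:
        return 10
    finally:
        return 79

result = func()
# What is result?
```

Step-by-step execution trace:
1. `func()` enters try: `return 10` sets pending return value 10.
2. Before returning, `finally: return 79` runs and overrides the pending return.
3. func() returns 79 → result = 79.
Result: 79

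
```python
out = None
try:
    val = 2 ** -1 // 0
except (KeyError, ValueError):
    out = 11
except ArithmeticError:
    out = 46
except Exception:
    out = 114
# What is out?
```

Step-by-step execution trace:
1. `val = 2 ** -1 // 0` raises ZeroDivisionError.
2. `except (KeyError, ValueError)` does not match ZeroDivisionError; skipped.
3. `except ArithmeticError` matches (ZeroDivisionError is a subclass of ArithmeticError) → out = 46.
4. `except Exception` is not reached.
Result: 46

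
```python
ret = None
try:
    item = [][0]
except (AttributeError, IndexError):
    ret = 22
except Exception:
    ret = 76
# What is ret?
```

Step-by-step execution trace:
1. `item = [][0]` raises IndexError.
2. `except (AttributeError, IndexError)` matches (IndexError is in the tuple) → ret = 22.
3. `except Exception` is not reached.
Result: 22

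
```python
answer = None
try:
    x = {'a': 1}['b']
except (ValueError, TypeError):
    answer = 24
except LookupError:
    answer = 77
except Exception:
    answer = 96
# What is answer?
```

Step-by-step execution trace:
1. `x = {'a': 1}['b']` raises KeyError.
2. `except (ValueError, TypeError)` does not match KeyError; skipped.
3. `except LookupError` matches (KeyError is a subclass of LookupError) → answer = 77.
4. `except Exception` is not reached.
Result: 77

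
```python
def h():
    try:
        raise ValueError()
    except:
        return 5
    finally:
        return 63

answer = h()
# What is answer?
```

Step-by-step execution trace:
1. `h()` enters try: `raise ValueError()` raises ValueError.
2. bare `except` matches → `return 5` sets pending return value 5.
3. Before returning, `finally: return 63` runs and overrides the pending return.
4. h() returns 63 → answer = 63.
Result: 63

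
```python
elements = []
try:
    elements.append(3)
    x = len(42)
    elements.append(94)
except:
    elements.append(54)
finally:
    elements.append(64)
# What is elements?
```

Step-by-step execution trace:
1. try: `elements.append(3)` → elements = [3].
2. `x = len(42)` raises TypeError; `elements.append(94)` is not reached.
3. bare `except` matches → `elements.append(54)` → elements = [3, 54].
4. finally always runs: `elements.append(64)` → elements = [3, 54, 64].
Result: [3, 54, 64]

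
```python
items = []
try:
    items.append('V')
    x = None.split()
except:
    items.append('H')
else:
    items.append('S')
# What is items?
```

Step-by-step execution trace:
1. try: `items.append('V')` → items = ['V'].
2. `x = None.split()` raises AttributeError.
3. bare `except` matches → `items.append('H')` → items = ['V', 'H'].
4. `else` is skipped (an exception was raised).
Result: ['V', 'H']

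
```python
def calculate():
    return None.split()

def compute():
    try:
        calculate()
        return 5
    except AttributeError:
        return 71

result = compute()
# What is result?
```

Step-by-step execution trace:
1. `compute()` calls `calculate()`.
2. `calculate()` evaluates `None.split()`, which raises AttributeError; it propagates to the caller.
3. `return 5` is not reached.
4. `except AttributeError` in compute matches → returns 71.
5. result = 71.
Result: 71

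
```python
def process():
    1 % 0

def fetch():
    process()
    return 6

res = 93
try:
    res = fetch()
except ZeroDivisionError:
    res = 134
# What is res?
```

Step-by-step execution trace:
1. res starts at 93.
2. try: `fetch()` calls `process()`.
3. `process()` evaluates `1 % 0`, which raises ZeroDivisionError; it propagates through fetch (uncaught).
4. `return 6` in fetch is not reached; the assignment to res does not complete.
5. `except ZeroDivisionError` matches → res = 134.
Result: 134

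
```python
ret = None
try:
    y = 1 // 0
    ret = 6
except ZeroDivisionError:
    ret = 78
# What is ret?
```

Step-by-step execution trace:
1. `y = 1 // 0` raises ZeroDivisionError.
2. `ret = 6` is not reached.
3. `except ZeroDivisionError` matches → ret = 78.
Result: 78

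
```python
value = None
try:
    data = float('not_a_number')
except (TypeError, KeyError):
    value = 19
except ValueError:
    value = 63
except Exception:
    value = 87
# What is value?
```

Step-by-step execution trace:
1. `data = float('not_a_number')` raises ValueError.
2. `except (TypeError, KeyError)` does not match ValueError; skipped.
3. `except ValueError` matches (exact type match) → value = 63.
4. `except Exception` is not reached.
Result: 63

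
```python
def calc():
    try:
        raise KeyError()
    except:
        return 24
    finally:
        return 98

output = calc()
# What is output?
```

Step-by-step execution trace:
1. `calc()` enters try: `raise KeyError()` raises KeyError.
2. bare `except` matches → `return 24` sets pending return value 24.
3. Before returning, `finally: return 98` runs and overrides the pending return.
4. calc() returns 98 → output = 98.
Result: 98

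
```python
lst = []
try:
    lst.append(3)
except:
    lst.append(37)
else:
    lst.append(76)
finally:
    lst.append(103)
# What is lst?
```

Step-by-step execution trace:
1. try: `lst.append(3)` → lst = [3]. No exception raised.
2. `except` is skipped.
3. `else` runs: `lst.append(76)` → lst = [3, 76].
4. `finally` always runs: `lst.append(103)` → lst = [3, 76, 103].
Result: [3, 76, 103]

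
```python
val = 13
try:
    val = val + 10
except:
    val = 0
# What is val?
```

Step-by-step execution trace:
1. val starts at 13.
2. try: `val = val + 10` → val = 23. No exception raised.
3. `except` is skipped.
Result: 23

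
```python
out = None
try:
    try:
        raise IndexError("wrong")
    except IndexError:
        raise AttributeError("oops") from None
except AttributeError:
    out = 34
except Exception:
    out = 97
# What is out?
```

Step-by-step execution trace:
1. Inner try raises IndexError; inner `except IndexError` catches it.
2. `raise AttributeError(...) from None` raises AttributeError (from None suppresses __context__, but the active exception is still AttributeError).
3. Outer `except AttributeError` matches → out = 34.
4. `except Exception` is not reached.
Result: 34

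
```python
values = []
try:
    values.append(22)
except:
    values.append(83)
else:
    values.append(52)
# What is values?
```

Step-by-step execution trace:
1. try: `values.append(22)` → values = [22]. No exception raised.
2. `except` is skipped.
3. `else` runs (try completed without exception): `values.append(52)` → values = [22, 52].
Result: [22, 52]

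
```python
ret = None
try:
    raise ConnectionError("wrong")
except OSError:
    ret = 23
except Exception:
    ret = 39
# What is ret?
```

Step-by-step execution trace:
1. `raise ConnectionError(...)` raises ConnectionError.
2. `except OSError` matches (ConnectionError is a subclass of OSError) → ret = 23.
3. `except Exception` is not reached.
Result: 23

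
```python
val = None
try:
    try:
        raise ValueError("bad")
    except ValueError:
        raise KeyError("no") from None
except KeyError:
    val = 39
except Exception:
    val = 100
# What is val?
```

Step-by-step execution trace:
1. Inner try raises ValueError; inner `except ValueError` catches it.
2. `raise KeyError(...) from None` raises KeyError (from None suppresses __context__, but the active exception is still KeyError).
3. Outer `except KeyError` matches → val = 39.
4. `except Exception` is not reached.
Result: 39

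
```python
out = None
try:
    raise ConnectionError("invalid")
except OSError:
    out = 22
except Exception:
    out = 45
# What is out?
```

Step-by-step execution trace:
1. `raise ConnectionError(...)` raises ConnectionError.
2. `except OSError` matches (ConnectionError is a subclass of OSError) → out = 22.
3. `except Exception` is not reached.
Result: 22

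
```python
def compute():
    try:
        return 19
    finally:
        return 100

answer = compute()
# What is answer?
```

Step-by-step execution trace:
1. `compute()` enters try: `return 19` sets pending return value 19.
2. Before returning, `finally: return 100` runs and overrides the pending return.
3. compute() returns 100 → answer = 100.
Result: 100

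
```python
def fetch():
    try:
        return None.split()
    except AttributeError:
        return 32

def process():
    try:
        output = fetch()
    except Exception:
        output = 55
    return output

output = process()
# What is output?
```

Step-by-step execution trace:
1. `process()` calls `fetch()`.
2. In fetch: `None.split()` raises AttributeError; `except AttributeError` catches it → returns 32.
3. In process: `output = fetch()` → output = 32. No exception reaches process.
4. `except Exception` is skipped; process returns 32.
5. output = 32.
Result: 32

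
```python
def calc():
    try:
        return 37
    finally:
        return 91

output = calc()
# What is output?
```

Step-by-step execution trace:
1. `calc()` enters try: `return 37` sets pending return value 37.
2. Before returning, `finally: return 91` runs and overrides the pending return.
3. calc() returns 91 → output = 91.
Result: 91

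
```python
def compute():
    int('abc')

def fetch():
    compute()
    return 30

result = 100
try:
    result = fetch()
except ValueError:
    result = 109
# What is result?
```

Step-by-step execution trace:
1. result starts at 100.
2. try: `fetch()` calls `compute()`.
3. `compute()` evaluates `int('abc')`, which raises ValueError; it propagates through fetch (uncaught).
4. `return 30` in fetch is not reached; the assignment to result does not complete.
5. `except ValueError` matches → result = 109.
Result: 109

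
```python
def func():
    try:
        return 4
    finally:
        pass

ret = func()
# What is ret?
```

Step-by-step execution trace:
1. `func()` enters try: `return 4` sets pending return value 4.
2. Before returning, `finally: pass` runs (no effect).
3. func() returns 4 → ret = 4.
Result: 4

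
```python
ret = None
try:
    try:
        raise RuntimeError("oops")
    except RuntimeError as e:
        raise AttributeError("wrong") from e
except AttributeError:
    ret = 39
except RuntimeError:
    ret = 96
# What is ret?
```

Step-by-step execution trace:
1. Inner try raises RuntimeError; inner `except RuntimeError as e` catches it.
2. `raise AttributeError(...) from e` raises AttributeError (RuntimeError is attached as __cause__, but only AttributeError is active).
3. Outer `except AttributeError` matches → ret = 39.
4. `except RuntimeError` is not reached.
Result: 39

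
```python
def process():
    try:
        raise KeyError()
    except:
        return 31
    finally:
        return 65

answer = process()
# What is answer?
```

Step-by-step execution trace:
1. `process()` enters try: `raise KeyError()` raises KeyError.
2. bare `except` matches → `return 31` sets pending return value 31.
3. Before returning, `finally: return 65` runs and overrides the pending return.
4. process() returns 65 → answer = 65.
Result: 65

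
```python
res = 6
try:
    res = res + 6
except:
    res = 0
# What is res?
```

Step-by-step execution trace:
1. res starts at 6.
2. try: `res = res + 6` → res = 12. No exception raised.
3. `except` is skipped.
Result: 12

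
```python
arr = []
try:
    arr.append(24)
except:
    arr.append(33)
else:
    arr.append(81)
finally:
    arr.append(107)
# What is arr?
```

Step-by-step execution trace:
1. try: `arr.append(24)` → arr = [24]. No exception raised.
2. `except` is skipped.
3. `else` runs: `arr.append(81)` → arr = [24, 81].
4. `finally` always runs: `arr.append(107)` → arr = [24, 81, 107].
Result: [24, 81, 107]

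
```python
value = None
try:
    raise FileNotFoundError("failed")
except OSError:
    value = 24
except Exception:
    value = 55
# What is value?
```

Step-by-step execution trace:
1. `raise FileNotFoundError(...)` raises FileNotFoundError.
2. `except OSError` matches (FileNotFoundError is a subclass of OSError) → value = 24.
3. `except Exception` is not reached.
Result: 24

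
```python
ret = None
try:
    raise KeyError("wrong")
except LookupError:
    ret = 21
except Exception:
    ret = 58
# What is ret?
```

Step-by-step execution trace:
1. `raise KeyError(...)` raises KeyError.
2. `except LookupError` matches (KeyError is a subclass of LookupError) → ret = 21.
3. `except Exception` is not reached.
Result: 21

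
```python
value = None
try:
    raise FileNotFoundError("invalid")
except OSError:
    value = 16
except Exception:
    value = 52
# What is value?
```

Step-by-step execution trace:
1. `raise FileNotFoundError(...)` raises FileNotFoundError.
2. `except OSError` matches (FileNotFoundError is a subclass of OSError) → value = 16.
3. `except Exception` is not reached.
Result: 16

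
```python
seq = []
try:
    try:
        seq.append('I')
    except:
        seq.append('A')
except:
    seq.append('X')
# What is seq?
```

Step-by-step execution trace:
1. Inner try: `seq.append('I')` → seq = ['I']. No exception raised.
2. Inner `except` is skipped.
3. Inner try completes normally; outer `except` is skipped.
Result: ['I']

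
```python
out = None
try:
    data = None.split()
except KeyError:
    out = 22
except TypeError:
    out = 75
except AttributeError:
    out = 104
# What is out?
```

Step-by-step execution trace:
1. `data = None.split()` raises AttributeError.
2. `except KeyError` does not match AttributeError; skipped.
3. `except TypeError` does not match AttributeError; skipped.
4. `except AttributeError` matches → out = 104.
Result: 104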